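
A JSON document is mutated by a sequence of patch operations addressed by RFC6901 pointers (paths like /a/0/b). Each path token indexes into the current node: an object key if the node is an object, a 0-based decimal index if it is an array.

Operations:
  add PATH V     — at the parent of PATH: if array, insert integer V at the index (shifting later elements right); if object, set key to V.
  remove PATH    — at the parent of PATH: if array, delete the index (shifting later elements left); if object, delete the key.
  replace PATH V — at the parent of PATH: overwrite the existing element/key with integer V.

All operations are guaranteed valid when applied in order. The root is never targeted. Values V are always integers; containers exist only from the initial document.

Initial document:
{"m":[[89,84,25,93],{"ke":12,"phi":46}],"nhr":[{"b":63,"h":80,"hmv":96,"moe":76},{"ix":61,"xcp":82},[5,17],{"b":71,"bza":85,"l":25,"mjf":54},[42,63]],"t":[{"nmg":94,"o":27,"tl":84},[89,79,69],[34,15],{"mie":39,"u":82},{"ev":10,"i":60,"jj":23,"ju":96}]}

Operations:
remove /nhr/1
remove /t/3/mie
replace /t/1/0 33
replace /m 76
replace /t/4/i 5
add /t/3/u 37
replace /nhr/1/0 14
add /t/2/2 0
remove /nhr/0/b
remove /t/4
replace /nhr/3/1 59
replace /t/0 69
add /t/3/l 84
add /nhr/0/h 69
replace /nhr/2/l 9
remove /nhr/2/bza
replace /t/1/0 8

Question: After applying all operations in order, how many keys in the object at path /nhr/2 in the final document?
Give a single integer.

Answer: 3

Derivation:
After op 1 (remove /nhr/1): {"m":[[89,84,25,93],{"ke":12,"phi":46}],"nhr":[{"b":63,"h":80,"hmv":96,"moe":76},[5,17],{"b":71,"bza":85,"l":25,"mjf":54},[42,63]],"t":[{"nmg":94,"o":27,"tl":84},[89,79,69],[34,15],{"mie":39,"u":82},{"ev":10,"i":60,"jj":23,"ju":96}]}
After op 2 (remove /t/3/mie): {"m":[[89,84,25,93],{"ke":12,"phi":46}],"nhr":[{"b":63,"h":80,"hmv":96,"moe":76},[5,17],{"b":71,"bza":85,"l":25,"mjf":54},[42,63]],"t":[{"nmg":94,"o":27,"tl":84},[89,79,69],[34,15],{"u":82},{"ev":10,"i":60,"jj":23,"ju":96}]}
After op 3 (replace /t/1/0 33): {"m":[[89,84,25,93],{"ke":12,"phi":46}],"nhr":[{"b":63,"h":80,"hmv":96,"moe":76},[5,17],{"b":71,"bza":85,"l":25,"mjf":54},[42,63]],"t":[{"nmg":94,"o":27,"tl":84},[33,79,69],[34,15],{"u":82},{"ev":10,"i":60,"jj":23,"ju":96}]}
After op 4 (replace /m 76): {"m":76,"nhr":[{"b":63,"h":80,"hmv":96,"moe":76},[5,17],{"b":71,"bza":85,"l":25,"mjf":54},[42,63]],"t":[{"nmg":94,"o":27,"tl":84},[33,79,69],[34,15],{"u":82},{"ev":10,"i":60,"jj":23,"ju":96}]}
After op 5 (replace /t/4/i 5): {"m":76,"nhr":[{"b":63,"h":80,"hmv":96,"moe":76},[5,17],{"b":71,"bza":85,"l":25,"mjf":54},[42,63]],"t":[{"nmg":94,"o":27,"tl":84},[33,79,69],[34,15],{"u":82},{"ev":10,"i":5,"jj":23,"ju":96}]}
After op 6 (add /t/3/u 37): {"m":76,"nhr":[{"b":63,"h":80,"hmv":96,"moe":76},[5,17],{"b":71,"bza":85,"l":25,"mjf":54},[42,63]],"t":[{"nmg":94,"o":27,"tl":84},[33,79,69],[34,15],{"u":37},{"ev":10,"i":5,"jj":23,"ju":96}]}
After op 7 (replace /nhr/1/0 14): {"m":76,"nhr":[{"b":63,"h":80,"hmv":96,"moe":76},[14,17],{"b":71,"bza":85,"l":25,"mjf":54},[42,63]],"t":[{"nmg":94,"o":27,"tl":84},[33,79,69],[34,15],{"u":37},{"ev":10,"i":5,"jj":23,"ju":96}]}
After op 8 (add /t/2/2 0): {"m":76,"nhr":[{"b":63,"h":80,"hmv":96,"moe":76},[14,17],{"b":71,"bza":85,"l":25,"mjf":54},[42,63]],"t":[{"nmg":94,"o":27,"tl":84},[33,79,69],[34,15,0],{"u":37},{"ev":10,"i":5,"jj":23,"ju":96}]}
After op 9 (remove /nhr/0/b): {"m":76,"nhr":[{"h":80,"hmv":96,"moe":76},[14,17],{"b":71,"bza":85,"l":25,"mjf":54},[42,63]],"t":[{"nmg":94,"o":27,"tl":84},[33,79,69],[34,15,0],{"u":37},{"ev":10,"i":5,"jj":23,"ju":96}]}
After op 10 (remove /t/4): {"m":76,"nhr":[{"h":80,"hmv":96,"moe":76},[14,17],{"b":71,"bza":85,"l":25,"mjf":54},[42,63]],"t":[{"nmg":94,"o":27,"tl":84},[33,79,69],[34,15,0],{"u":37}]}
After op 11 (replace /nhr/3/1 59): {"m":76,"nhr":[{"h":80,"hmv":96,"moe":76},[14,17],{"b":71,"bza":85,"l":25,"mjf":54},[42,59]],"t":[{"nmg":94,"o":27,"tl":84},[33,79,69],[34,15,0],{"u":37}]}
After op 12 (replace /t/0 69): {"m":76,"nhr":[{"h":80,"hmv":96,"moe":76},[14,17],{"b":71,"bza":85,"l":25,"mjf":54},[42,59]],"t":[69,[33,79,69],[34,15,0],{"u":37}]}
After op 13 (add /t/3/l 84): {"m":76,"nhr":[{"h":80,"hmv":96,"moe":76},[14,17],{"b":71,"bza":85,"l":25,"mjf":54},[42,59]],"t":[69,[33,79,69],[34,15,0],{"l":84,"u":37}]}
After op 14 (add /nhr/0/h 69): {"m":76,"nhr":[{"h":69,"hmv":96,"moe":76},[14,17],{"b":71,"bza":85,"l":25,"mjf":54},[42,59]],"t":[69,[33,79,69],[34,15,0],{"l":84,"u":37}]}
After op 15 (replace /nhr/2/l 9): {"m":76,"nhr":[{"h":69,"hmv":96,"moe":76},[14,17],{"b":71,"bza":85,"l":9,"mjf":54},[42,59]],"t":[69,[33,79,69],[34,15,0],{"l":84,"u":37}]}
After op 16 (remove /nhr/2/bza): {"m":76,"nhr":[{"h":69,"hmv":96,"moe":76},[14,17],{"b":71,"l":9,"mjf":54},[42,59]],"t":[69,[33,79,69],[34,15,0],{"l":84,"u":37}]}
After op 17 (replace /t/1/0 8): {"m":76,"nhr":[{"h":69,"hmv":96,"moe":76},[14,17],{"b":71,"l":9,"mjf":54},[42,59]],"t":[69,[8,79,69],[34,15,0],{"l":84,"u":37}]}
Size at path /nhr/2: 3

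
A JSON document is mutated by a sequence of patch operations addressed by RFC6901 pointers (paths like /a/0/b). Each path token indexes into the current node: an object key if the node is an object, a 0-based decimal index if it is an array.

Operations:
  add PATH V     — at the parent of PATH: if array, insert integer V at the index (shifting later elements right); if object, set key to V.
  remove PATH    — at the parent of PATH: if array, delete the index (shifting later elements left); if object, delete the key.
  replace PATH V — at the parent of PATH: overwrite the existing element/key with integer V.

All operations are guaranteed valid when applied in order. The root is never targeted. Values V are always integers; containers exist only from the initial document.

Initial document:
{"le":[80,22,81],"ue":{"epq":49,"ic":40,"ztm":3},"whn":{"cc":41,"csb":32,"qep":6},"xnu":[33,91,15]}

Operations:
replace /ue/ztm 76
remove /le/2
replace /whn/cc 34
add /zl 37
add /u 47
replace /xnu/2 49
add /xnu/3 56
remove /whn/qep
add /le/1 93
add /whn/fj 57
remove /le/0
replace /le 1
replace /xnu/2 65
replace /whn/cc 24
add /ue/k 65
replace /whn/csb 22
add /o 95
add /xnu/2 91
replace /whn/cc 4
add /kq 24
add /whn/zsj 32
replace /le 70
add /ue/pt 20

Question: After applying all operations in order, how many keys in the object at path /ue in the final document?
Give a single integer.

Answer: 5

Derivation:
After op 1 (replace /ue/ztm 76): {"le":[80,22,81],"ue":{"epq":49,"ic":40,"ztm":76},"whn":{"cc":41,"csb":32,"qep":6},"xnu":[33,91,15]}
After op 2 (remove /le/2): {"le":[80,22],"ue":{"epq":49,"ic":40,"ztm":76},"whn":{"cc":41,"csb":32,"qep":6},"xnu":[33,91,15]}
After op 3 (replace /whn/cc 34): {"le":[80,22],"ue":{"epq":49,"ic":40,"ztm":76},"whn":{"cc":34,"csb":32,"qep":6},"xnu":[33,91,15]}
After op 4 (add /zl 37): {"le":[80,22],"ue":{"epq":49,"ic":40,"ztm":76},"whn":{"cc":34,"csb":32,"qep":6},"xnu":[33,91,15],"zl":37}
After op 5 (add /u 47): {"le":[80,22],"u":47,"ue":{"epq":49,"ic":40,"ztm":76},"whn":{"cc":34,"csb":32,"qep":6},"xnu":[33,91,15],"zl":37}
After op 6 (replace /xnu/2 49): {"le":[80,22],"u":47,"ue":{"epq":49,"ic":40,"ztm":76},"whn":{"cc":34,"csb":32,"qep":6},"xnu":[33,91,49],"zl":37}
After op 7 (add /xnu/3 56): {"le":[80,22],"u":47,"ue":{"epq":49,"ic":40,"ztm":76},"whn":{"cc":34,"csb":32,"qep":6},"xnu":[33,91,49,56],"zl":37}
After op 8 (remove /whn/qep): {"le":[80,22],"u":47,"ue":{"epq":49,"ic":40,"ztm":76},"whn":{"cc":34,"csb":32},"xnu":[33,91,49,56],"zl":37}
After op 9 (add /le/1 93): {"le":[80,93,22],"u":47,"ue":{"epq":49,"ic":40,"ztm":76},"whn":{"cc":34,"csb":32},"xnu":[33,91,49,56],"zl":37}
After op 10 (add /whn/fj 57): {"le":[80,93,22],"u":47,"ue":{"epq":49,"ic":40,"ztm":76},"whn":{"cc":34,"csb":32,"fj":57},"xnu":[33,91,49,56],"zl":37}
After op 11 (remove /le/0): {"le":[93,22],"u":47,"ue":{"epq":49,"ic":40,"ztm":76},"whn":{"cc":34,"csb":32,"fj":57},"xnu":[33,91,49,56],"zl":37}
After op 12 (replace /le 1): {"le":1,"u":47,"ue":{"epq":49,"ic":40,"ztm":76},"whn":{"cc":34,"csb":32,"fj":57},"xnu":[33,91,49,56],"zl":37}
After op 13 (replace /xnu/2 65): {"le":1,"u":47,"ue":{"epq":49,"ic":40,"ztm":76},"whn":{"cc":34,"csb":32,"fj":57},"xnu":[33,91,65,56],"zl":37}
After op 14 (replace /whn/cc 24): {"le":1,"u":47,"ue":{"epq":49,"ic":40,"ztm":76},"whn":{"cc":24,"csb":32,"fj":57},"xnu":[33,91,65,56],"zl":37}
After op 15 (add /ue/k 65): {"le":1,"u":47,"ue":{"epq":49,"ic":40,"k":65,"ztm":76},"whn":{"cc":24,"csb":32,"fj":57},"xnu":[33,91,65,56],"zl":37}
After op 16 (replace /whn/csb 22): {"le":1,"u":47,"ue":{"epq":49,"ic":40,"k":65,"ztm":76},"whn":{"cc":24,"csb":22,"fj":57},"xnu":[33,91,65,56],"zl":37}
After op 17 (add /o 95): {"le":1,"o":95,"u":47,"ue":{"epq":49,"ic":40,"k":65,"ztm":76},"whn":{"cc":24,"csb":22,"fj":57},"xnu":[33,91,65,56],"zl":37}
After op 18 (add /xnu/2 91): {"le":1,"o":95,"u":47,"ue":{"epq":49,"ic":40,"k":65,"ztm":76},"whn":{"cc":24,"csb":22,"fj":57},"xnu":[33,91,91,65,56],"zl":37}
After op 19 (replace /whn/cc 4): {"le":1,"o":95,"u":47,"ue":{"epq":49,"ic":40,"k":65,"ztm":76},"whn":{"cc":4,"csb":22,"fj":57},"xnu":[33,91,91,65,56],"zl":37}
After op 20 (add /kq 24): {"kq":24,"le":1,"o":95,"u":47,"ue":{"epq":49,"ic":40,"k":65,"ztm":76},"whn":{"cc":4,"csb":22,"fj":57},"xnu":[33,91,91,65,56],"zl":37}
After op 21 (add /whn/zsj 32): {"kq":24,"le":1,"o":95,"u":47,"ue":{"epq":49,"ic":40,"k":65,"ztm":76},"whn":{"cc":4,"csb":22,"fj":57,"zsj":32},"xnu":[33,91,91,65,56],"zl":37}
After op 22 (replace /le 70): {"kq":24,"le":70,"o":95,"u":47,"ue":{"epq":49,"ic":40,"k":65,"ztm":76},"whn":{"cc":4,"csb":22,"fj":57,"zsj":32},"xnu":[33,91,91,65,56],"zl":37}
After op 23 (add /ue/pt 20): {"kq":24,"le":70,"o":95,"u":47,"ue":{"epq":49,"ic":40,"k":65,"pt":20,"ztm":76},"whn":{"cc":4,"csb":22,"fj":57,"zsj":32},"xnu":[33,91,91,65,56],"zl":37}
Size at path /ue: 5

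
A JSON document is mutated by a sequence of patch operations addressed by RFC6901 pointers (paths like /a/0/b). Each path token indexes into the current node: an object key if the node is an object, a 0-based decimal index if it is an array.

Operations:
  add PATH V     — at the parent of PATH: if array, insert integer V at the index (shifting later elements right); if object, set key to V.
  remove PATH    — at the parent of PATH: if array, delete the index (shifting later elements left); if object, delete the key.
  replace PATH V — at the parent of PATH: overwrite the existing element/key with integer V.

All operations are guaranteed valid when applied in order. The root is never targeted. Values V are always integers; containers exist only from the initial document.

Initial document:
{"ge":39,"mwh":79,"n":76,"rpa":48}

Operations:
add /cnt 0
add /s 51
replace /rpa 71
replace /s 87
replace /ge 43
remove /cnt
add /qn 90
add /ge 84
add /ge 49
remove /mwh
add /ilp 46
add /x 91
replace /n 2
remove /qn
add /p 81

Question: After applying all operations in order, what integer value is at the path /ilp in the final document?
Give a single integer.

Answer: 46

Derivation:
After op 1 (add /cnt 0): {"cnt":0,"ge":39,"mwh":79,"n":76,"rpa":48}
After op 2 (add /s 51): {"cnt":0,"ge":39,"mwh":79,"n":76,"rpa":48,"s":51}
After op 3 (replace /rpa 71): {"cnt":0,"ge":39,"mwh":79,"n":76,"rpa":71,"s":51}
After op 4 (replace /s 87): {"cnt":0,"ge":39,"mwh":79,"n":76,"rpa":71,"s":87}
After op 5 (replace /ge 43): {"cnt":0,"ge":43,"mwh":79,"n":76,"rpa":71,"s":87}
After op 6 (remove /cnt): {"ge":43,"mwh":79,"n":76,"rpa":71,"s":87}
After op 7 (add /qn 90): {"ge":43,"mwh":79,"n":76,"qn":90,"rpa":71,"s":87}
After op 8 (add /ge 84): {"ge":84,"mwh":79,"n":76,"qn":90,"rpa":71,"s":87}
After op 9 (add /ge 49): {"ge":49,"mwh":79,"n":76,"qn":90,"rpa":71,"s":87}
After op 10 (remove /mwh): {"ge":49,"n":76,"qn":90,"rpa":71,"s":87}
After op 11 (add /ilp 46): {"ge":49,"ilp":46,"n":76,"qn":90,"rpa":71,"s":87}
After op 12 (add /x 91): {"ge":49,"ilp":46,"n":76,"qn":90,"rpa":71,"s":87,"x":91}
After op 13 (replace /n 2): {"ge":49,"ilp":46,"n":2,"qn":90,"rpa":71,"s":87,"x":91}
After op 14 (remove /qn): {"ge":49,"ilp":46,"n":2,"rpa":71,"s":87,"x":91}
After op 15 (add /p 81): {"ge":49,"ilp":46,"n":2,"p":81,"rpa":71,"s":87,"x":91}
Value at /ilp: 46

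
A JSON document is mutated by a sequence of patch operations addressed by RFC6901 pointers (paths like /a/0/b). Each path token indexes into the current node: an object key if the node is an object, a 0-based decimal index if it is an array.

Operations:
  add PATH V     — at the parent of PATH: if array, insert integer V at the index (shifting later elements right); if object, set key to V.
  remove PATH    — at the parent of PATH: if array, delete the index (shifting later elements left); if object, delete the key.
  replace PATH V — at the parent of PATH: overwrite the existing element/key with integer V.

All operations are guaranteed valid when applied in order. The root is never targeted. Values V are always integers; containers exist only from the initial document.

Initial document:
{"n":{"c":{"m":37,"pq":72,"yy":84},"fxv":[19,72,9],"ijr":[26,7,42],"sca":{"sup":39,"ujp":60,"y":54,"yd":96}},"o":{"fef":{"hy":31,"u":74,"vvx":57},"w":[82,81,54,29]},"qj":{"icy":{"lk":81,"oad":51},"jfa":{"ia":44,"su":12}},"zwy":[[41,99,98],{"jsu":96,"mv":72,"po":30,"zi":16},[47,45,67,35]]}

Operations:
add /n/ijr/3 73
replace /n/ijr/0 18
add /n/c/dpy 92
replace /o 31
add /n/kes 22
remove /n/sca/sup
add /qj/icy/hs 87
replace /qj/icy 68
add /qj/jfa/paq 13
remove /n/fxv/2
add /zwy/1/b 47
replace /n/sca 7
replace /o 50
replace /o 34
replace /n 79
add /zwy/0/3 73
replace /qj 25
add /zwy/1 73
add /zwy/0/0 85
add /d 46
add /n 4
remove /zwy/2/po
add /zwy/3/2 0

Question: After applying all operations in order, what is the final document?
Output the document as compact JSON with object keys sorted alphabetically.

Answer: {"d":46,"n":4,"o":34,"qj":25,"zwy":[[85,41,99,98,73],73,{"b":47,"jsu":96,"mv":72,"zi":16},[47,45,0,67,35]]}

Derivation:
After op 1 (add /n/ijr/3 73): {"n":{"c":{"m":37,"pq":72,"yy":84},"fxv":[19,72,9],"ijr":[26,7,42,73],"sca":{"sup":39,"ujp":60,"y":54,"yd":96}},"o":{"fef":{"hy":31,"u":74,"vvx":57},"w":[82,81,54,29]},"qj":{"icy":{"lk":81,"oad":51},"jfa":{"ia":44,"su":12}},"zwy":[[41,99,98],{"jsu":96,"mv":72,"po":30,"zi":16},[47,45,67,35]]}
After op 2 (replace /n/ijr/0 18): {"n":{"c":{"m":37,"pq":72,"yy":84},"fxv":[19,72,9],"ijr":[18,7,42,73],"sca":{"sup":39,"ujp":60,"y":54,"yd":96}},"o":{"fef":{"hy":31,"u":74,"vvx":57},"w":[82,81,54,29]},"qj":{"icy":{"lk":81,"oad":51},"jfa":{"ia":44,"su":12}},"zwy":[[41,99,98],{"jsu":96,"mv":72,"po":30,"zi":16},[47,45,67,35]]}
After op 3 (add /n/c/dpy 92): {"n":{"c":{"dpy":92,"m":37,"pq":72,"yy":84},"fxv":[19,72,9],"ijr":[18,7,42,73],"sca":{"sup":39,"ujp":60,"y":54,"yd":96}},"o":{"fef":{"hy":31,"u":74,"vvx":57},"w":[82,81,54,29]},"qj":{"icy":{"lk":81,"oad":51},"jfa":{"ia":44,"su":12}},"zwy":[[41,99,98],{"jsu":96,"mv":72,"po":30,"zi":16},[47,45,67,35]]}
After op 4 (replace /o 31): {"n":{"c":{"dpy":92,"m":37,"pq":72,"yy":84},"fxv":[19,72,9],"ijr":[18,7,42,73],"sca":{"sup":39,"ujp":60,"y":54,"yd":96}},"o":31,"qj":{"icy":{"lk":81,"oad":51},"jfa":{"ia":44,"su":12}},"zwy":[[41,99,98],{"jsu":96,"mv":72,"po":30,"zi":16},[47,45,67,35]]}
After op 5 (add /n/kes 22): {"n":{"c":{"dpy":92,"m":37,"pq":72,"yy":84},"fxv":[19,72,9],"ijr":[18,7,42,73],"kes":22,"sca":{"sup":39,"ujp":60,"y":54,"yd":96}},"o":31,"qj":{"icy":{"lk":81,"oad":51},"jfa":{"ia":44,"su":12}},"zwy":[[41,99,98],{"jsu":96,"mv":72,"po":30,"zi":16},[47,45,67,35]]}
After op 6 (remove /n/sca/sup): {"n":{"c":{"dpy":92,"m":37,"pq":72,"yy":84},"fxv":[19,72,9],"ijr":[18,7,42,73],"kes":22,"sca":{"ujp":60,"y":54,"yd":96}},"o":31,"qj":{"icy":{"lk":81,"oad":51},"jfa":{"ia":44,"su":12}},"zwy":[[41,99,98],{"jsu":96,"mv":72,"po":30,"zi":16},[47,45,67,35]]}
After op 7 (add /qj/icy/hs 87): {"n":{"c":{"dpy":92,"m":37,"pq":72,"yy":84},"fxv":[19,72,9],"ijr":[18,7,42,73],"kes":22,"sca":{"ujp":60,"y":54,"yd":96}},"o":31,"qj":{"icy":{"hs":87,"lk":81,"oad":51},"jfa":{"ia":44,"su":12}},"zwy":[[41,99,98],{"jsu":96,"mv":72,"po":30,"zi":16},[47,45,67,35]]}
After op 8 (replace /qj/icy 68): {"n":{"c":{"dpy":92,"m":37,"pq":72,"yy":84},"fxv":[19,72,9],"ijr":[18,7,42,73],"kes":22,"sca":{"ujp":60,"y":54,"yd":96}},"o":31,"qj":{"icy":68,"jfa":{"ia":44,"su":12}},"zwy":[[41,99,98],{"jsu":96,"mv":72,"po":30,"zi":16},[47,45,67,35]]}
After op 9 (add /qj/jfa/paq 13): {"n":{"c":{"dpy":92,"m":37,"pq":72,"yy":84},"fxv":[19,72,9],"ijr":[18,7,42,73],"kes":22,"sca":{"ujp":60,"y":54,"yd":96}},"o":31,"qj":{"icy":68,"jfa":{"ia":44,"paq":13,"su":12}},"zwy":[[41,99,98],{"jsu":96,"mv":72,"po":30,"zi":16},[47,45,67,35]]}
After op 10 (remove /n/fxv/2): {"n":{"c":{"dpy":92,"m":37,"pq":72,"yy":84},"fxv":[19,72],"ijr":[18,7,42,73],"kes":22,"sca":{"ujp":60,"y":54,"yd":96}},"o":31,"qj":{"icy":68,"jfa":{"ia":44,"paq":13,"su":12}},"zwy":[[41,99,98],{"jsu":96,"mv":72,"po":30,"zi":16},[47,45,67,35]]}
After op 11 (add /zwy/1/b 47): {"n":{"c":{"dpy":92,"m":37,"pq":72,"yy":84},"fxv":[19,72],"ijr":[18,7,42,73],"kes":22,"sca":{"ujp":60,"y":54,"yd":96}},"o":31,"qj":{"icy":68,"jfa":{"ia":44,"paq":13,"su":12}},"zwy":[[41,99,98],{"b":47,"jsu":96,"mv":72,"po":30,"zi":16},[47,45,67,35]]}
After op 12 (replace /n/sca 7): {"n":{"c":{"dpy":92,"m":37,"pq":72,"yy":84},"fxv":[19,72],"ijr":[18,7,42,73],"kes":22,"sca":7},"o":31,"qj":{"icy":68,"jfa":{"ia":44,"paq":13,"su":12}},"zwy":[[41,99,98],{"b":47,"jsu":96,"mv":72,"po":30,"zi":16},[47,45,67,35]]}
After op 13 (replace /o 50): {"n":{"c":{"dpy":92,"m":37,"pq":72,"yy":84},"fxv":[19,72],"ijr":[18,7,42,73],"kes":22,"sca":7},"o":50,"qj":{"icy":68,"jfa":{"ia":44,"paq":13,"su":12}},"zwy":[[41,99,98],{"b":47,"jsu":96,"mv":72,"po":30,"zi":16},[47,45,67,35]]}
After op 14 (replace /o 34): {"n":{"c":{"dpy":92,"m":37,"pq":72,"yy":84},"fxv":[19,72],"ijr":[18,7,42,73],"kes":22,"sca":7},"o":34,"qj":{"icy":68,"jfa":{"ia":44,"paq":13,"su":12}},"zwy":[[41,99,98],{"b":47,"jsu":96,"mv":72,"po":30,"zi":16},[47,45,67,35]]}
After op 15 (replace /n 79): {"n":79,"o":34,"qj":{"icy":68,"jfa":{"ia":44,"paq":13,"su":12}},"zwy":[[41,99,98],{"b":47,"jsu":96,"mv":72,"po":30,"zi":16},[47,45,67,35]]}
After op 16 (add /zwy/0/3 73): {"n":79,"o":34,"qj":{"icy":68,"jfa":{"ia":44,"paq":13,"su":12}},"zwy":[[41,99,98,73],{"b":47,"jsu":96,"mv":72,"po":30,"zi":16},[47,45,67,35]]}
After op 17 (replace /qj 25): {"n":79,"o":34,"qj":25,"zwy":[[41,99,98,73],{"b":47,"jsu":96,"mv":72,"po":30,"zi":16},[47,45,67,35]]}
After op 18 (add /zwy/1 73): {"n":79,"o":34,"qj":25,"zwy":[[41,99,98,73],73,{"b":47,"jsu":96,"mv":72,"po":30,"zi":16},[47,45,67,35]]}
After op 19 (add /zwy/0/0 85): {"n":79,"o":34,"qj":25,"zwy":[[85,41,99,98,73],73,{"b":47,"jsu":96,"mv":72,"po":30,"zi":16},[47,45,67,35]]}
After op 20 (add /d 46): {"d":46,"n":79,"o":34,"qj":25,"zwy":[[85,41,99,98,73],73,{"b":47,"jsu":96,"mv":72,"po":30,"zi":16},[47,45,67,35]]}
After op 21 (add /n 4): {"d":46,"n":4,"o":34,"qj":25,"zwy":[[85,41,99,98,73],73,{"b":47,"jsu":96,"mv":72,"po":30,"zi":16},[47,45,67,35]]}
After op 22 (remove /zwy/2/po): {"d":46,"n":4,"o":34,"qj":25,"zwy":[[85,41,99,98,73],73,{"b":47,"jsu":96,"mv":72,"zi":16},[47,45,67,35]]}
After op 23 (add /zwy/3/2 0): {"d":46,"n":4,"o":34,"qj":25,"zwy":[[85,41,99,98,73],73,{"b":47,"jsu":96,"mv":72,"zi":16},[47,45,0,67,35]]}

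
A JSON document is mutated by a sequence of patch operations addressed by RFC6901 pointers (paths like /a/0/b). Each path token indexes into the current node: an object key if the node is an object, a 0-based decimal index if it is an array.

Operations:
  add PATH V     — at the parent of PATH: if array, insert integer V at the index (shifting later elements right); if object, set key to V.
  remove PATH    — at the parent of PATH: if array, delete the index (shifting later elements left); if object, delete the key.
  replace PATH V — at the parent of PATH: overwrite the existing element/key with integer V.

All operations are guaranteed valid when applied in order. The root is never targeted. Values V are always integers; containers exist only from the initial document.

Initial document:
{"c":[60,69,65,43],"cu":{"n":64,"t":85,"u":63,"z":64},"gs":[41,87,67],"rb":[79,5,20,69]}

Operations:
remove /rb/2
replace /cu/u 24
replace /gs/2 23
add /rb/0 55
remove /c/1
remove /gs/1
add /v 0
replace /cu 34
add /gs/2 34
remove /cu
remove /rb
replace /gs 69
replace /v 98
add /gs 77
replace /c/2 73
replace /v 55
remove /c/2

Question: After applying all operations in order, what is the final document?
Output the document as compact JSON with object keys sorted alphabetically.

After op 1 (remove /rb/2): {"c":[60,69,65,43],"cu":{"n":64,"t":85,"u":63,"z":64},"gs":[41,87,67],"rb":[79,5,69]}
After op 2 (replace /cu/u 24): {"c":[60,69,65,43],"cu":{"n":64,"t":85,"u":24,"z":64},"gs":[41,87,67],"rb":[79,5,69]}
After op 3 (replace /gs/2 23): {"c":[60,69,65,43],"cu":{"n":64,"t":85,"u":24,"z":64},"gs":[41,87,23],"rb":[79,5,69]}
After op 4 (add /rb/0 55): {"c":[60,69,65,43],"cu":{"n":64,"t":85,"u":24,"z":64},"gs":[41,87,23],"rb":[55,79,5,69]}
After op 5 (remove /c/1): {"c":[60,65,43],"cu":{"n":64,"t":85,"u":24,"z":64},"gs":[41,87,23],"rb":[55,79,5,69]}
After op 6 (remove /gs/1): {"c":[60,65,43],"cu":{"n":64,"t":85,"u":24,"z":64},"gs":[41,23],"rb":[55,79,5,69]}
After op 7 (add /v 0): {"c":[60,65,43],"cu":{"n":64,"t":85,"u":24,"z":64},"gs":[41,23],"rb":[55,79,5,69],"v":0}
After op 8 (replace /cu 34): {"c":[60,65,43],"cu":34,"gs":[41,23],"rb":[55,79,5,69],"v":0}
After op 9 (add /gs/2 34): {"c":[60,65,43],"cu":34,"gs":[41,23,34],"rb":[55,79,5,69],"v":0}
After op 10 (remove /cu): {"c":[60,65,43],"gs":[41,23,34],"rb":[55,79,5,69],"v":0}
After op 11 (remove /rb): {"c":[60,65,43],"gs":[41,23,34],"v":0}
After op 12 (replace /gs 69): {"c":[60,65,43],"gs":69,"v":0}
After op 13 (replace /v 98): {"c":[60,65,43],"gs":69,"v":98}
After op 14 (add /gs 77): {"c":[60,65,43],"gs":77,"v":98}
After op 15 (replace /c/2 73): {"c":[60,65,73],"gs":77,"v":98}
After op 16 (replace /v 55): {"c":[60,65,73],"gs":77,"v":55}
After op 17 (remove /c/2): {"c":[60,65],"gs":77,"v":55}

Answer: {"c":[60,65],"gs":77,"v":55}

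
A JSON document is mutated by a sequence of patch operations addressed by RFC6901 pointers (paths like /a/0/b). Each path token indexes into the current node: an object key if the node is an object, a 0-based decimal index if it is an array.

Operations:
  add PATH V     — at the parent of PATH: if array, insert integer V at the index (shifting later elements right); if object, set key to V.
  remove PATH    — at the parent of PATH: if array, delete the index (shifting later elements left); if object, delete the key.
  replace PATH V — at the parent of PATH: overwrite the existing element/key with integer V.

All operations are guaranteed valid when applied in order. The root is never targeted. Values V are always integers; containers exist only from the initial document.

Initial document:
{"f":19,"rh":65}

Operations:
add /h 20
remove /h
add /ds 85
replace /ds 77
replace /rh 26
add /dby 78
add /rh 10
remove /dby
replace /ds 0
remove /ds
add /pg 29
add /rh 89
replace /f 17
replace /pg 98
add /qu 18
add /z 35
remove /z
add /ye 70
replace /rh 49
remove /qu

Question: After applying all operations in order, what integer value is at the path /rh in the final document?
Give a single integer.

Answer: 49

Derivation:
After op 1 (add /h 20): {"f":19,"h":20,"rh":65}
After op 2 (remove /h): {"f":19,"rh":65}
After op 3 (add /ds 85): {"ds":85,"f":19,"rh":65}
After op 4 (replace /ds 77): {"ds":77,"f":19,"rh":65}
After op 5 (replace /rh 26): {"ds":77,"f":19,"rh":26}
After op 6 (add /dby 78): {"dby":78,"ds":77,"f":19,"rh":26}
After op 7 (add /rh 10): {"dby":78,"ds":77,"f":19,"rh":10}
After op 8 (remove /dby): {"ds":77,"f":19,"rh":10}
After op 9 (replace /ds 0): {"ds":0,"f":19,"rh":10}
After op 10 (remove /ds): {"f":19,"rh":10}
After op 11 (add /pg 29): {"f":19,"pg":29,"rh":10}
After op 12 (add /rh 89): {"f":19,"pg":29,"rh":89}
After op 13 (replace /f 17): {"f":17,"pg":29,"rh":89}
After op 14 (replace /pg 98): {"f":17,"pg":98,"rh":89}
After op 15 (add /qu 18): {"f":17,"pg":98,"qu":18,"rh":89}
After op 16 (add /z 35): {"f":17,"pg":98,"qu":18,"rh":89,"z":35}
After op 17 (remove /z): {"f":17,"pg":98,"qu":18,"rh":89}
After op 18 (add /ye 70): {"f":17,"pg":98,"qu":18,"rh":89,"ye":70}
After op 19 (replace /rh 49): {"f":17,"pg":98,"qu":18,"rh":49,"ye":70}
After op 20 (remove /qu): {"f":17,"pg":98,"rh":49,"ye":70}
Value at /rh: 49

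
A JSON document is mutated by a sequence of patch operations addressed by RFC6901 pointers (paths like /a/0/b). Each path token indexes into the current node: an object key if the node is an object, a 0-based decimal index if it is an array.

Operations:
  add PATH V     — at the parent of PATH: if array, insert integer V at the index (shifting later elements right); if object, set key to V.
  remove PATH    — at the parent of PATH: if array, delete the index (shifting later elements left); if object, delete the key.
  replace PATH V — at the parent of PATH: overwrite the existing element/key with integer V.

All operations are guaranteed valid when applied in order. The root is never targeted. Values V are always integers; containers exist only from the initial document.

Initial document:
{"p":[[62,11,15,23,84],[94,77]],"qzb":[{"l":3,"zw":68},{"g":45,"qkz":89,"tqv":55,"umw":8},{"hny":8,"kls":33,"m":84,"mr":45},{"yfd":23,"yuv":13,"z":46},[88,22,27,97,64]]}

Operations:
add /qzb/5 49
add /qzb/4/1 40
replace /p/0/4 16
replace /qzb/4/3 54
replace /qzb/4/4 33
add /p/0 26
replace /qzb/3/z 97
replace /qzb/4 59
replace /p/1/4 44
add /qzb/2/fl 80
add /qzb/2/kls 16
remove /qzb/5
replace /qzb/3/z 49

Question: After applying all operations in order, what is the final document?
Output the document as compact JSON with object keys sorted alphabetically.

After op 1 (add /qzb/5 49): {"p":[[62,11,15,23,84],[94,77]],"qzb":[{"l":3,"zw":68},{"g":45,"qkz":89,"tqv":55,"umw":8},{"hny":8,"kls":33,"m":84,"mr":45},{"yfd":23,"yuv":13,"z":46},[88,22,27,97,64],49]}
After op 2 (add /qzb/4/1 40): {"p":[[62,11,15,23,84],[94,77]],"qzb":[{"l":3,"zw":68},{"g":45,"qkz":89,"tqv":55,"umw":8},{"hny":8,"kls":33,"m":84,"mr":45},{"yfd":23,"yuv":13,"z":46},[88,40,22,27,97,64],49]}
After op 3 (replace /p/0/4 16): {"p":[[62,11,15,23,16],[94,77]],"qzb":[{"l":3,"zw":68},{"g":45,"qkz":89,"tqv":55,"umw":8},{"hny":8,"kls":33,"m":84,"mr":45},{"yfd":23,"yuv":13,"z":46},[88,40,22,27,97,64],49]}
After op 4 (replace /qzb/4/3 54): {"p":[[62,11,15,23,16],[94,77]],"qzb":[{"l":3,"zw":68},{"g":45,"qkz":89,"tqv":55,"umw":8},{"hny":8,"kls":33,"m":84,"mr":45},{"yfd":23,"yuv":13,"z":46},[88,40,22,54,97,64],49]}
After op 5 (replace /qzb/4/4 33): {"p":[[62,11,15,23,16],[94,77]],"qzb":[{"l":3,"zw":68},{"g":45,"qkz":89,"tqv":55,"umw":8},{"hny":8,"kls":33,"m":84,"mr":45},{"yfd":23,"yuv":13,"z":46},[88,40,22,54,33,64],49]}
After op 6 (add /p/0 26): {"p":[26,[62,11,15,23,16],[94,77]],"qzb":[{"l":3,"zw":68},{"g":45,"qkz":89,"tqv":55,"umw":8},{"hny":8,"kls":33,"m":84,"mr":45},{"yfd":23,"yuv":13,"z":46},[88,40,22,54,33,64],49]}
After op 7 (replace /qzb/3/z 97): {"p":[26,[62,11,15,23,16],[94,77]],"qzb":[{"l":3,"zw":68},{"g":45,"qkz":89,"tqv":55,"umw":8},{"hny":8,"kls":33,"m":84,"mr":45},{"yfd":23,"yuv":13,"z":97},[88,40,22,54,33,64],49]}
After op 8 (replace /qzb/4 59): {"p":[26,[62,11,15,23,16],[94,77]],"qzb":[{"l":3,"zw":68},{"g":45,"qkz":89,"tqv":55,"umw":8},{"hny":8,"kls":33,"m":84,"mr":45},{"yfd":23,"yuv":13,"z":97},59,49]}
After op 9 (replace /p/1/4 44): {"p":[26,[62,11,15,23,44],[94,77]],"qzb":[{"l":3,"zw":68},{"g":45,"qkz":89,"tqv":55,"umw":8},{"hny":8,"kls":33,"m":84,"mr":45},{"yfd":23,"yuv":13,"z":97},59,49]}
After op 10 (add /qzb/2/fl 80): {"p":[26,[62,11,15,23,44],[94,77]],"qzb":[{"l":3,"zw":68},{"g":45,"qkz":89,"tqv":55,"umw":8},{"fl":80,"hny":8,"kls":33,"m":84,"mr":45},{"yfd":23,"yuv":13,"z":97},59,49]}
After op 11 (add /qzb/2/kls 16): {"p":[26,[62,11,15,23,44],[94,77]],"qzb":[{"l":3,"zw":68},{"g":45,"qkz":89,"tqv":55,"umw":8},{"fl":80,"hny":8,"kls":16,"m":84,"mr":45},{"yfd":23,"yuv":13,"z":97},59,49]}
After op 12 (remove /qzb/5): {"p":[26,[62,11,15,23,44],[94,77]],"qzb":[{"l":3,"zw":68},{"g":45,"qkz":89,"tqv":55,"umw":8},{"fl":80,"hny":8,"kls":16,"m":84,"mr":45},{"yfd":23,"yuv":13,"z":97},59]}
After op 13 (replace /qzb/3/z 49): {"p":[26,[62,11,15,23,44],[94,77]],"qzb":[{"l":3,"zw":68},{"g":45,"qkz":89,"tqv":55,"umw":8},{"fl":80,"hny":8,"kls":16,"m":84,"mr":45},{"yfd":23,"yuv":13,"z":49},59]}

Answer: {"p":[26,[62,11,15,23,44],[94,77]],"qzb":[{"l":3,"zw":68},{"g":45,"qkz":89,"tqv":55,"umw":8},{"fl":80,"hny":8,"kls":16,"m":84,"mr":45},{"yfd":23,"yuv":13,"z":49},59]}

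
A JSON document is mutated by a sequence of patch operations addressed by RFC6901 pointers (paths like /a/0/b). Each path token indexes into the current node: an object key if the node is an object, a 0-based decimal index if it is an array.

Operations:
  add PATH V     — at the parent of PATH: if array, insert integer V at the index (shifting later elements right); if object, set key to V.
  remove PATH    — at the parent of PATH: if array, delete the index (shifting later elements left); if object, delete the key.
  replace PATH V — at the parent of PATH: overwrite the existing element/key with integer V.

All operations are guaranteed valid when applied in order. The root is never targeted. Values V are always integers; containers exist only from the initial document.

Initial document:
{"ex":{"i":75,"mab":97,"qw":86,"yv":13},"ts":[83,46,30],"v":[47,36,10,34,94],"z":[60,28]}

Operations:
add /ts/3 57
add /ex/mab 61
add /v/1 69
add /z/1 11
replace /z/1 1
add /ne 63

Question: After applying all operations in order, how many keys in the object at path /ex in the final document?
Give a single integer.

After op 1 (add /ts/3 57): {"ex":{"i":75,"mab":97,"qw":86,"yv":13},"ts":[83,46,30,57],"v":[47,36,10,34,94],"z":[60,28]}
After op 2 (add /ex/mab 61): {"ex":{"i":75,"mab":61,"qw":86,"yv":13},"ts":[83,46,30,57],"v":[47,36,10,34,94],"z":[60,28]}
After op 3 (add /v/1 69): {"ex":{"i":75,"mab":61,"qw":86,"yv":13},"ts":[83,46,30,57],"v":[47,69,36,10,34,94],"z":[60,28]}
After op 4 (add /z/1 11): {"ex":{"i":75,"mab":61,"qw":86,"yv":13},"ts":[83,46,30,57],"v":[47,69,36,10,34,94],"z":[60,11,28]}
After op 5 (replace /z/1 1): {"ex":{"i":75,"mab":61,"qw":86,"yv":13},"ts":[83,46,30,57],"v":[47,69,36,10,34,94],"z":[60,1,28]}
After op 6 (add /ne 63): {"ex":{"i":75,"mab":61,"qw":86,"yv":13},"ne":63,"ts":[83,46,30,57],"v":[47,69,36,10,34,94],"z":[60,1,28]}
Size at path /ex: 4

Answer: 4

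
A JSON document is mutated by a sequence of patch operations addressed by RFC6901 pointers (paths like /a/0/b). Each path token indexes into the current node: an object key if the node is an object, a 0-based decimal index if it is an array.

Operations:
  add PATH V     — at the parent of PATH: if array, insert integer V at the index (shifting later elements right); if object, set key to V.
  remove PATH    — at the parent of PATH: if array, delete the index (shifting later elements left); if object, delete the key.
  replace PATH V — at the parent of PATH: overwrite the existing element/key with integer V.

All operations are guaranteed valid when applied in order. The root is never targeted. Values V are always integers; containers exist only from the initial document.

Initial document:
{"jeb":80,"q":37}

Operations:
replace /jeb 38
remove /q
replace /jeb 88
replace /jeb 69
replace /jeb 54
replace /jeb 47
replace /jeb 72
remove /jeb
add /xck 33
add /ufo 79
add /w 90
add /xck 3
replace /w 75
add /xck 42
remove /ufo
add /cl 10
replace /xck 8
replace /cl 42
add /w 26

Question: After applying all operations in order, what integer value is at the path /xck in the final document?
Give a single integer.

Answer: 8

Derivation:
After op 1 (replace /jeb 38): {"jeb":38,"q":37}
After op 2 (remove /q): {"jeb":38}
After op 3 (replace /jeb 88): {"jeb":88}
After op 4 (replace /jeb 69): {"jeb":69}
After op 5 (replace /jeb 54): {"jeb":54}
After op 6 (replace /jeb 47): {"jeb":47}
After op 7 (replace /jeb 72): {"jeb":72}
After op 8 (remove /jeb): {}
After op 9 (add /xck 33): {"xck":33}
After op 10 (add /ufo 79): {"ufo":79,"xck":33}
After op 11 (add /w 90): {"ufo":79,"w":90,"xck":33}
After op 12 (add /xck 3): {"ufo":79,"w":90,"xck":3}
After op 13 (replace /w 75): {"ufo":79,"w":75,"xck":3}
After op 14 (add /xck 42): {"ufo":79,"w":75,"xck":42}
After op 15 (remove /ufo): {"w":75,"xck":42}
After op 16 (add /cl 10): {"cl":10,"w":75,"xck":42}
After op 17 (replace /xck 8): {"cl":10,"w":75,"xck":8}
After op 18 (replace /cl 42): {"cl":42,"w":75,"xck":8}
After op 19 (add /w 26): {"cl":42,"w":26,"xck":8}
Value at /xck: 8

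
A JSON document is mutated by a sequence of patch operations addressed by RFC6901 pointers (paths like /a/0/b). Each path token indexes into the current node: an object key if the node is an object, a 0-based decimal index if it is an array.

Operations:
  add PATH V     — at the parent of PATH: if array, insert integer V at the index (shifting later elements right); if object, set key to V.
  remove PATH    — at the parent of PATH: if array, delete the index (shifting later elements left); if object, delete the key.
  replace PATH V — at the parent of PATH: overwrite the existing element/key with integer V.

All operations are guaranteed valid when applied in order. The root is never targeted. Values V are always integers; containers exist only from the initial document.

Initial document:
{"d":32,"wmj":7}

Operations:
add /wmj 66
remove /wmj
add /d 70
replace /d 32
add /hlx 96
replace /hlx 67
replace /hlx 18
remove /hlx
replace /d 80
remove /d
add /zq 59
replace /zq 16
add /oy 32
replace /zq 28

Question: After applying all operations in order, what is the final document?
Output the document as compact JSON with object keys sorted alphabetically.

Answer: {"oy":32,"zq":28}

Derivation:
After op 1 (add /wmj 66): {"d":32,"wmj":66}
After op 2 (remove /wmj): {"d":32}
After op 3 (add /d 70): {"d":70}
After op 4 (replace /d 32): {"d":32}
After op 5 (add /hlx 96): {"d":32,"hlx":96}
After op 6 (replace /hlx 67): {"d":32,"hlx":67}
After op 7 (replace /hlx 18): {"d":32,"hlx":18}
After op 8 (remove /hlx): {"d":32}
After op 9 (replace /d 80): {"d":80}
After op 10 (remove /d): {}
After op 11 (add /zq 59): {"zq":59}
After op 12 (replace /zq 16): {"zq":16}
After op 13 (add /oy 32): {"oy":32,"zq":16}
After op 14 (replace /zq 28): {"oy":32,"zq":28}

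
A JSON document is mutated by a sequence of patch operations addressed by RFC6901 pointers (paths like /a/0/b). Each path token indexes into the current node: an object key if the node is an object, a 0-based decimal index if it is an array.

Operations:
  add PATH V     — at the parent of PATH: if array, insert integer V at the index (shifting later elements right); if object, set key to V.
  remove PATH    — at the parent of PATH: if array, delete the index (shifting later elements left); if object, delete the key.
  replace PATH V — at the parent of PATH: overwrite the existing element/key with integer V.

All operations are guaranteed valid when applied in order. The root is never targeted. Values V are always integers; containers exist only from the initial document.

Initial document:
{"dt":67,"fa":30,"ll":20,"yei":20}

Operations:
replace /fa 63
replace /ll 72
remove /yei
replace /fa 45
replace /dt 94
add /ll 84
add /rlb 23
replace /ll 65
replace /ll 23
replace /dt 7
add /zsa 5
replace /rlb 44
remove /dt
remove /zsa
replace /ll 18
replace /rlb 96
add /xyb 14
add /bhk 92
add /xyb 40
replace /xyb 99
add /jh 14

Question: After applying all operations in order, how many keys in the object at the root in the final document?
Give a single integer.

Answer: 6

Derivation:
After op 1 (replace /fa 63): {"dt":67,"fa":63,"ll":20,"yei":20}
After op 2 (replace /ll 72): {"dt":67,"fa":63,"ll":72,"yei":20}
After op 3 (remove /yei): {"dt":67,"fa":63,"ll":72}
After op 4 (replace /fa 45): {"dt":67,"fa":45,"ll":72}
After op 5 (replace /dt 94): {"dt":94,"fa":45,"ll":72}
After op 6 (add /ll 84): {"dt":94,"fa":45,"ll":84}
After op 7 (add /rlb 23): {"dt":94,"fa":45,"ll":84,"rlb":23}
After op 8 (replace /ll 65): {"dt":94,"fa":45,"ll":65,"rlb":23}
After op 9 (replace /ll 23): {"dt":94,"fa":45,"ll":23,"rlb":23}
After op 10 (replace /dt 7): {"dt":7,"fa":45,"ll":23,"rlb":23}
After op 11 (add /zsa 5): {"dt":7,"fa":45,"ll":23,"rlb":23,"zsa":5}
After op 12 (replace /rlb 44): {"dt":7,"fa":45,"ll":23,"rlb":44,"zsa":5}
After op 13 (remove /dt): {"fa":45,"ll":23,"rlb":44,"zsa":5}
After op 14 (remove /zsa): {"fa":45,"ll":23,"rlb":44}
After op 15 (replace /ll 18): {"fa":45,"ll":18,"rlb":44}
After op 16 (replace /rlb 96): {"fa":45,"ll":18,"rlb":96}
After op 17 (add /xyb 14): {"fa":45,"ll":18,"rlb":96,"xyb":14}
After op 18 (add /bhk 92): {"bhk":92,"fa":45,"ll":18,"rlb":96,"xyb":14}
After op 19 (add /xyb 40): {"bhk":92,"fa":45,"ll":18,"rlb":96,"xyb":40}
After op 20 (replace /xyb 99): {"bhk":92,"fa":45,"ll":18,"rlb":96,"xyb":99}
After op 21 (add /jh 14): {"bhk":92,"fa":45,"jh":14,"ll":18,"rlb":96,"xyb":99}
Size at the root: 6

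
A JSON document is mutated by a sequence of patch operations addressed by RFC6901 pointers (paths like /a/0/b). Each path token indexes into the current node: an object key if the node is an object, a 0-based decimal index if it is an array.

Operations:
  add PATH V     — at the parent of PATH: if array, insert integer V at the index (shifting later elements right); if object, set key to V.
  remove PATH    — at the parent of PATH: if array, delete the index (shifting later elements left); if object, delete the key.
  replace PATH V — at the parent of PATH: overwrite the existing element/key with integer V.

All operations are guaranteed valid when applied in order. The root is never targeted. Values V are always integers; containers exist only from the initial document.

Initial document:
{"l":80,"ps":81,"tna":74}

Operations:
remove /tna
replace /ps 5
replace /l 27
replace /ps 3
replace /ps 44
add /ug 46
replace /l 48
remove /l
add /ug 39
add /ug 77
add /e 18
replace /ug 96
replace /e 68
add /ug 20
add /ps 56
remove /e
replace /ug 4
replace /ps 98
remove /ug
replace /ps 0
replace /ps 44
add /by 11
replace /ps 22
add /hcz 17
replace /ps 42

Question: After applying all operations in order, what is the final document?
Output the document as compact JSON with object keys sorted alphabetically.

After op 1 (remove /tna): {"l":80,"ps":81}
After op 2 (replace /ps 5): {"l":80,"ps":5}
After op 3 (replace /l 27): {"l":27,"ps":5}
After op 4 (replace /ps 3): {"l":27,"ps":3}
After op 5 (replace /ps 44): {"l":27,"ps":44}
After op 6 (add /ug 46): {"l":27,"ps":44,"ug":46}
After op 7 (replace /l 48): {"l":48,"ps":44,"ug":46}
After op 8 (remove /l): {"ps":44,"ug":46}
After op 9 (add /ug 39): {"ps":44,"ug":39}
After op 10 (add /ug 77): {"ps":44,"ug":77}
After op 11 (add /e 18): {"e":18,"ps":44,"ug":77}
After op 12 (replace /ug 96): {"e":18,"ps":44,"ug":96}
After op 13 (replace /e 68): {"e":68,"ps":44,"ug":96}
After op 14 (add /ug 20): {"e":68,"ps":44,"ug":20}
After op 15 (add /ps 56): {"e":68,"ps":56,"ug":20}
After op 16 (remove /e): {"ps":56,"ug":20}
After op 17 (replace /ug 4): {"ps":56,"ug":4}
After op 18 (replace /ps 98): {"ps":98,"ug":4}
After op 19 (remove /ug): {"ps":98}
After op 20 (replace /ps 0): {"ps":0}
After op 21 (replace /ps 44): {"ps":44}
After op 22 (add /by 11): {"by":11,"ps":44}
After op 23 (replace /ps 22): {"by":11,"ps":22}
After op 24 (add /hcz 17): {"by":11,"hcz":17,"ps":22}
After op 25 (replace /ps 42): {"by":11,"hcz":17,"ps":42}

Answer: {"by":11,"hcz":17,"ps":42}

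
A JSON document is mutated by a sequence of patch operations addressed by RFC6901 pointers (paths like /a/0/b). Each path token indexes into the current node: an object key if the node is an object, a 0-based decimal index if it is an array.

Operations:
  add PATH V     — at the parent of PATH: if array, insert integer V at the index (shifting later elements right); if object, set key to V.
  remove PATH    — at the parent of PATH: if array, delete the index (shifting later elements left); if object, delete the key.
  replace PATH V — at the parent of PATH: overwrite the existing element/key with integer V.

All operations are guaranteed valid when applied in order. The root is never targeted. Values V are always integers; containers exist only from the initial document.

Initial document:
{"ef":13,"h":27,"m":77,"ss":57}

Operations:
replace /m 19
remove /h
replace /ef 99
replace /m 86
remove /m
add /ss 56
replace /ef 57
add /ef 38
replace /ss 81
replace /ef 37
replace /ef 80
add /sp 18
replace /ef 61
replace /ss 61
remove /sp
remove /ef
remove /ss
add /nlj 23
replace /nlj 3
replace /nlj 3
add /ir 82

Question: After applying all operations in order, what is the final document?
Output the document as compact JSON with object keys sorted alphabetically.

After op 1 (replace /m 19): {"ef":13,"h":27,"m":19,"ss":57}
After op 2 (remove /h): {"ef":13,"m":19,"ss":57}
After op 3 (replace /ef 99): {"ef":99,"m":19,"ss":57}
After op 4 (replace /m 86): {"ef":99,"m":86,"ss":57}
After op 5 (remove /m): {"ef":99,"ss":57}
After op 6 (add /ss 56): {"ef":99,"ss":56}
After op 7 (replace /ef 57): {"ef":57,"ss":56}
After op 8 (add /ef 38): {"ef":38,"ss":56}
After op 9 (replace /ss 81): {"ef":38,"ss":81}
After op 10 (replace /ef 37): {"ef":37,"ss":81}
After op 11 (replace /ef 80): {"ef":80,"ss":81}
After op 12 (add /sp 18): {"ef":80,"sp":18,"ss":81}
After op 13 (replace /ef 61): {"ef":61,"sp":18,"ss":81}
After op 14 (replace /ss 61): {"ef":61,"sp":18,"ss":61}
After op 15 (remove /sp): {"ef":61,"ss":61}
After op 16 (remove /ef): {"ss":61}
After op 17 (remove /ss): {}
After op 18 (add /nlj 23): {"nlj":23}
After op 19 (replace /nlj 3): {"nlj":3}
After op 20 (replace /nlj 3): {"nlj":3}
After op 21 (add /ir 82): {"ir":82,"nlj":3}

Answer: {"ir":82,"nlj":3}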